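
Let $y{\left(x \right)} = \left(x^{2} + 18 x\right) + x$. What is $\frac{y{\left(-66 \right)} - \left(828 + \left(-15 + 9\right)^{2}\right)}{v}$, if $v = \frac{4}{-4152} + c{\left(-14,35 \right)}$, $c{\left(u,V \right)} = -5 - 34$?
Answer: $- \frac{2323044}{40483} \approx -57.383$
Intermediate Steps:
$c{\left(u,V \right)} = -39$
$y{\left(x \right)} = x^{2} + 19 x$
$v = - \frac{40483}{1038}$ ($v = \frac{4}{-4152} - 39 = 4 \left(- \frac{1}{4152}\right) - 39 = - \frac{1}{1038} - 39 = - \frac{40483}{1038} \approx -39.001$)
$\frac{y{\left(-66 \right)} - \left(828 + \left(-15 + 9\right)^{2}\right)}{v} = \frac{- 66 \left(19 - 66\right) - \left(828 + \left(-15 + 9\right)^{2}\right)}{- \frac{40483}{1038}} = \left(\left(-66\right) \left(-47\right) - \left(828 + \left(-6\right)^{2}\right)\right) \left(- \frac{1038}{40483}\right) = \left(3102 - \left(828 + 36\right)\right) \left(- \frac{1038}{40483}\right) = \left(3102 - 864\right) \left(- \frac{1038}{40483}\right) = 2238 \left(- \frac{1038}{40483}\right) = - \frac{2323044}{40483}$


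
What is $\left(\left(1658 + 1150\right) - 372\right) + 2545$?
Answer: $4981$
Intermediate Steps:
$\left(\left(1658 + 1150\right) - 372\right) + 2545 = \left(2808 - 372\right) + 2545 = 2436 + 2545 = 4981$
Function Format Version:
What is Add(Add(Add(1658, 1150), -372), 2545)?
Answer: 4981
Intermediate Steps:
Add(Add(Add(1658, 1150), -372), 2545) = Add(Add(2808, -372), 2545) = Add(2436, 2545) = 4981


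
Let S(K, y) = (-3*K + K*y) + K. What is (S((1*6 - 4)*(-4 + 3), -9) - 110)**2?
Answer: 7744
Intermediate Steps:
S(K, y) = -2*K + K*y
(S((1*6 - 4)*(-4 + 3), -9) - 110)**2 = (((1*6 - 4)*(-4 + 3))*(-2 - 9) - 110)**2 = (((6 - 4)*(-1))*(-11) - 110)**2 = ((2*(-1))*(-11) - 110)**2 = (-2*(-11) - 110)**2 = (22 - 110)**2 = (-88)**2 = 7744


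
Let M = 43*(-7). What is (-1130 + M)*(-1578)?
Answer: 2258118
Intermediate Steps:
M = -301
(-1130 + M)*(-1578) = (-1130 - 301)*(-1578) = -1431*(-1578) = 2258118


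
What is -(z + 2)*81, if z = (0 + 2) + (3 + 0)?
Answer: -567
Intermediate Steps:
z = 5 (z = 2 + 3 = 5)
-(z + 2)*81 = -(5 + 2)*81 = -1*7*81 = -7*81 = -567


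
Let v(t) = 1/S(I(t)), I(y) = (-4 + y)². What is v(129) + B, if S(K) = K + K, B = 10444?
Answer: 326375001/31250 ≈ 10444.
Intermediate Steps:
S(K) = 2*K
v(t) = 1/(2*(-4 + t)²)
v(129) + B = 1/(2*(-4 + 129)²) + 10444 = (½)/125² + 10444 = (½)*(1/15625) + 10444 = 1/31250 + 10444 = 326375001/31250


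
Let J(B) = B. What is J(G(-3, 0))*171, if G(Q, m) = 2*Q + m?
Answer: -1026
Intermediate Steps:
G(Q, m) = m + 2*Q
J(G(-3, 0))*171 = (0 + 2*(-3))*171 = (0 - 6)*171 = -6*171 = -1026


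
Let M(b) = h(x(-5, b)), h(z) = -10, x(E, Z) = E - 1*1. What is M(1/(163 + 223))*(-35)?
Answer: 350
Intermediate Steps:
x(E, Z) = -1 + E (x(E, Z) = E - 1 = -1 + E)
M(b) = -10
M(1/(163 + 223))*(-35) = -10*(-35) = 350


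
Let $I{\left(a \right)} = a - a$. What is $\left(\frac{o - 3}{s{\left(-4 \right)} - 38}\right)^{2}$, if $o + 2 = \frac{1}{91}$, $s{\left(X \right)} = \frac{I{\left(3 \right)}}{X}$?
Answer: $\frac{51529}{2989441} \approx 0.017237$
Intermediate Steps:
$I{\left(a \right)} = 0$
$s{\left(X \right)} = 0$ ($s{\left(X \right)} = \frac{0}{X} = 0$)
$o = - \frac{181}{91}$ ($o = -2 + \frac{1}{91} = - \frac{181}{91} \approx -1.989$)
$\left(\frac{o - 3}{s{\left(-4 \right)} - 38}\right)^{2} = \left(\frac{- \frac{181}{91} - 3}{0 - 38}\right)^{2} = \left(- \frac{454}{91 \left(-38\right)}\right)^{2} = \left(\left(- \frac{454}{91}\right) \left(- \frac{1}{38}\right)\right)^{2} = \left(\frac{227}{1729}\right)^{2} = \frac{51529}{2989441}$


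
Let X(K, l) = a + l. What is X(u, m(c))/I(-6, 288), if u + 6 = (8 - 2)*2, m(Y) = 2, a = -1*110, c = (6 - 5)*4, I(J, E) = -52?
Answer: 27/13 ≈ 2.0769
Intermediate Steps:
c = 4 (c = 1*4 = 4)
a = -110
u = 6 (u = -6 + (8 - 2)*2 = -6 + 6*2 = -6 + 12 = 6)
X(K, l) = -110 + l
X(u, m(c))/I(-6, 288) = (-110 + 2)/(-52) = -108*(-1/52) = 27/13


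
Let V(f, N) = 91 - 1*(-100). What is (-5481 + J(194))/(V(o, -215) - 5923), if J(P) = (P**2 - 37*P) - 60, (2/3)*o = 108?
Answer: -24917/5732 ≈ -4.3470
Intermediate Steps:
o = 162 (o = (3/2)*108 = 162)
J(P) = -60 + P**2 - 37*P
V(f, N) = 191 (V(f, N) = 91 + 100 = 191)
(-5481 + J(194))/(V(o, -215) - 5923) = (-5481 + (-60 + 194**2 - 37*194))/(191 - 5923) = (-5481 + (-60 + 37636 - 7178))/(-5732) = (-5481 + 30398)*(-1/5732) = 24917*(-1/5732) = -24917/5732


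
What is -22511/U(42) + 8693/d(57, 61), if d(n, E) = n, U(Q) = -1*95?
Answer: 5842/15 ≈ 389.47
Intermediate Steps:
U(Q) = -95
-22511/U(42) + 8693/d(57, 61) = -22511/(-95) + 8693/57 = -22511*(-1/95) + 8693*(1/57) = 22511/95 + 8693/57 = 5842/15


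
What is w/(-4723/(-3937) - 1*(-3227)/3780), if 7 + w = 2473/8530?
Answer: -12168471726/3723666581 ≈ -3.2679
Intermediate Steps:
w = -57237/8530 (w = -7 + 2473/8530 = -57237/8530 ≈ -6.7101)
w/(-4723/(-3937) - 1*(-3227)/3780) = -57237/(8530*(-4723/(-3937) - 1*(-3227)/3780)) = -57237/(8530*(-4723*(-1/3937) + 3227*(1/3780))) = -57237/(8530*(4723/3937 + 461/540)) = -57237/(8530*4365377/2125980) = -57237/8530*2125980/4365377 = -12168471726/3723666581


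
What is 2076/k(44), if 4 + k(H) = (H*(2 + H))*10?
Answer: 519/5059 ≈ 0.10259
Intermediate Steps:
k(H) = -4 + 10*H*(2 + H) (k(H) = -4 + (H*(2 + H))*10 = -4 + 10*H*(2 + H))
2076/k(44) = 2076/(-4 + 10*44**2 + 20*44) = 2076/(-4 + 10*1936 + 880) = 2076/(-4 + 19360 + 880) = 2076/20236 = 2076*(1/20236) = 519/5059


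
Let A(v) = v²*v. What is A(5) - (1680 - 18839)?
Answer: 17284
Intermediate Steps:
A(v) = v³
A(5) - (1680 - 18839) = 5³ - (1680 - 18839) = 125 - 1*(-17159) = 125 + 17159 = 17284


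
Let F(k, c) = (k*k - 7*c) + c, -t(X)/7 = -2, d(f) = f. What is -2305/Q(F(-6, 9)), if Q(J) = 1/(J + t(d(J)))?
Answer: 9220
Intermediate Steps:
t(X) = 14 (t(X) = -7*(-2) = 14)
F(k, c) = k² - 6*c (F(k, c) = (k² - 7*c) + c = k² - 6*c)
Q(J) = 1/(14 + J) (Q(J) = 1/(J + 14) = 1/(14 + J))
-2305/Q(F(-6, 9)) = -2305/(1/(14 + ((-6)² - 6*9))) = -2305/(1/(14 + (36 - 54))) = -2305/(1/(14 - 18)) = -2305/(1/(-4)) = -2305/(-¼) = -2305*(-4) = 9220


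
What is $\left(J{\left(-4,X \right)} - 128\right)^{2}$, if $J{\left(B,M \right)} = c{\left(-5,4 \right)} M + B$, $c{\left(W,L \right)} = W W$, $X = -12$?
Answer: $186624$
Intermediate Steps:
$c{\left(W,L \right)} = W^{2}$
$J{\left(B,M \right)} = B + 25 M$ ($J{\left(B,M \right)} = \left(-5\right)^{2} M + B = 25 M + B = B + 25 M$)
$\left(J{\left(-4,X \right)} - 128\right)^{2} = \left(\left(-4 + 25 \left(-12\right)\right) - 128\right)^{2} = \left(\left(-4 - 300\right) - 128\right)^{2} = \left(-304 - 128\right)^{2} = \left(-432\right)^{2} = 186624$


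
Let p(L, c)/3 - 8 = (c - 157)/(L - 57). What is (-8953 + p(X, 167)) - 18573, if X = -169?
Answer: -3107741/113 ≈ -27502.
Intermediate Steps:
p(L, c) = 24 + 3*(-157 + c)/(-57 + L) (p(L, c) = 24 + 3*((c - 157)/(L - 57)) = 24 + 3*((-157 + c)/(-57 + L)) = 24 + 3*(-157 + c)/(-57 + L))
(-8953 + p(X, 167)) - 18573 = (-8953 + 3*(-613 + 167 + 8*(-169))/(-57 - 169)) - 18573 = (-8953 + 3*(-613 + 167 - 1352)/(-226)) - 18573 = (-8953 + 3*(-1/226)*(-1798)) - 18573 = (-8953 + 2697/113) - 18573 = -1008992/113 - 18573 = -3107741/113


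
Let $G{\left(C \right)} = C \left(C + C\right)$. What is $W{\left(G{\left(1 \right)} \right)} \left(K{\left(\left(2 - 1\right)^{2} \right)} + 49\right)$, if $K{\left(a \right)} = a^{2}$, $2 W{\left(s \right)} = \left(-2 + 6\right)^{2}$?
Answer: $400$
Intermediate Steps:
$G{\left(C \right)} = 2 C^{2}$ ($G{\left(C \right)} = C 2 C = 2 C^{2}$)
$W{\left(s \right)} = 8$ ($W{\left(s \right)} = \frac{\left(-2 + 6\right)^{2}}{2} = \frac{4^{2}}{2} = \frac{1}{2} \cdot 16 = 8$)
$W{\left(G{\left(1 \right)} \right)} \left(K{\left(\left(2 - 1\right)^{2} \right)} + 49\right) = 8 \left(\left(\left(2 - 1\right)^{2}\right)^{2} + 49\right) = 8 \left(\left(1^{2}\right)^{2} + 49\right) = 8 \left(1^{2} + 49\right) = 8 \left(1 + 49\right) = 8 \cdot 50 = 400$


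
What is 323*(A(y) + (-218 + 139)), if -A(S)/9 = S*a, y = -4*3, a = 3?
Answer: 79135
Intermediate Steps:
y = -12
A(S) = -27*S (A(S) = -9*S*3 = -27*S)
323*(A(y) + (-218 + 139)) = 323*(-27*(-12) + (-218 + 139)) = 323*(324 - 79) = 323*245 = 79135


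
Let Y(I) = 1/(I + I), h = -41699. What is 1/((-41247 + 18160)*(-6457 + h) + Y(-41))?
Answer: 82/91165760903 ≈ 8.9946e-10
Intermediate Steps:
Y(I) = 1/(2*I)
1/((-41247 + 18160)*(-6457 + h) + Y(-41)) = 1/((-41247 + 18160)*(-6457 - 41699) + (1/2)/(-41)) = 1/(-23087*(-48156) + (1/2)*(-1/41)) = 1/(1111777572 - 1/82) = 1/(91165760903/82) = 82/91165760903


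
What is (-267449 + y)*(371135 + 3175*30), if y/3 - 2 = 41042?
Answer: -67307284045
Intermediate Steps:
y = 123132 (y = 6 + 3*41042 = 6 + 123126 = 123132)
(-267449 + y)*(371135 + 3175*30) = (-267449 + 123132)*(371135 + 3175*30) = -144317*(371135 + 95250) = -144317*466385 = -67307284045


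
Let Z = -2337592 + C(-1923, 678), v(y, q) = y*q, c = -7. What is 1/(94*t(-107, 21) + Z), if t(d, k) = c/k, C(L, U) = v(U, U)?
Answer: -3/5633818 ≈ -5.3250e-7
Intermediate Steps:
v(y, q) = q*y
C(L, U) = U² (C(L, U) = U*U = U²)
t(d, k) = -7/k
Z = -1877908 (Z = -2337592 + 678² = -2337592 + 459684 = -1877908)
1/(94*t(-107, 21) + Z) = 1/(94*(-7/21) - 1877908) = 1/(94*(-7*1/21) - 1877908) = 1/(94*(-⅓) - 1877908) = 1/(-94/3 - 1877908) = 1/(-5633818/3) = -3/5633818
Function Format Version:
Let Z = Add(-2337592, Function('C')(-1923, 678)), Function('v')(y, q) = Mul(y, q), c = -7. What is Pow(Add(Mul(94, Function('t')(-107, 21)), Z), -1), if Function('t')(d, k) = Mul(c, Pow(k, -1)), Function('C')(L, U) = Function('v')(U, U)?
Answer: Rational(-3, 5633818) ≈ -5.3250e-7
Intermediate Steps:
Function('v')(y, q) = Mul(q, y)
Function('C')(L, U) = Pow(U, 2) (Function('C')(L, U) = Mul(U, U) = Pow(U, 2))
Function('t')(d, k) = Mul(-7, Pow(k, -1))
Z = -1877908 (Z = Add(-2337592, Pow(678, 2)) = Add(-2337592, 459684) = -1877908)
Pow(Add(Mul(94, Function('t')(-107, 21)), Z), -1) = Pow(Add(Mul(94, Mul(-7, Pow(21, -1))), -1877908), -1) = Pow(Add(Mul(94, Mul(-7, Rational(1, 21))), -1877908), -1) = Pow(Add(Mul(94, Rational(-1, 3)), -1877908), -1) = Pow(Add(Rational(-94, 3), -1877908), -1) = Pow(Rational(-5633818, 3), -1) = Rational(-3, 5633818)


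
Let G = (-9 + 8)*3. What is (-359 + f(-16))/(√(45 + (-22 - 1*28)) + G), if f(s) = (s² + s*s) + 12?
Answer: -495/14 - 165*I*√5/14 ≈ -35.357 - 26.354*I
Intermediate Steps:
f(s) = 12 + 2*s² (f(s) = (s² + s²) + 12 = 2*s² + 12 = 12 + 2*s²)
G = -3 (G = -1*3 = -3)
(-359 + f(-16))/(√(45 + (-22 - 1*28)) + G) = (-359 + (12 + 2*(-16)²))/(√(45 + (-22 - 1*28)) - 3) = (-359 + (12 + 2*256))/(√(45 + (-22 - 28)) - 3) = (-359 + (12 + 512))/(√(45 - 50) - 3) = (-359 + 524)/(√(-5) - 3) = 165/(I*√5 - 3) = 165/(-3 + I*√5)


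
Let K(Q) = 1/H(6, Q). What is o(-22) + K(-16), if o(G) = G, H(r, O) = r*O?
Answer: -2113/96 ≈ -22.010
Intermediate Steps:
H(r, O) = O*r
K(Q) = 1/(6*Q) (K(Q) = 1/(Q*6) = 1/(6*Q))
o(-22) + K(-16) = -22 + (⅙)/(-16) = -22 + (⅙)*(-1/16) = -22 - 1/96 = -2113/96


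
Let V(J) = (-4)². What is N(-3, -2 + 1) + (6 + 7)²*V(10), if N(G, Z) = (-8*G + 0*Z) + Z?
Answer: 2727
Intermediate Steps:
N(G, Z) = Z - 8*G (N(G, Z) = (-8*G + 0) + Z = -8*G + Z = Z - 8*G)
V(J) = 16
N(-3, -2 + 1) + (6 + 7)²*V(10) = ((-2 + 1) - 8*(-3)) + (6 + 7)²*16 = (-1 + 24) + 13²*16 = 23 + 169*16 = 23 + 2704 = 2727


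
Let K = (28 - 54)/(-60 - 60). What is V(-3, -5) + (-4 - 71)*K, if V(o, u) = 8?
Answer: -33/4 ≈ -8.2500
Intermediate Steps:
K = 13/60 (K = -26/(-120) = -26*(-1/120) = 13/60 ≈ 0.21667)
V(-3, -5) + (-4 - 71)*K = 8 + (-4 - 71)*(13/60) = 8 - 75*13/60 = 8 - 65/4 = -33/4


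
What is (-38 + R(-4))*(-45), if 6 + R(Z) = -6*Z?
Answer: 900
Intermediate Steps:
R(Z) = -6 - 6*Z
(-38 + R(-4))*(-45) = (-38 + (-6 - 6*(-4)))*(-45) = (-38 + (-6 + 24))*(-45) = (-38 + 18)*(-45) = -20*(-45) = 900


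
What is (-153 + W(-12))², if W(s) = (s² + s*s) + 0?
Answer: 18225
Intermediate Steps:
W(s) = 2*s² (W(s) = (s² + s²) + 0 = 2*s² + 0 = 2*s²)
(-153 + W(-12))² = (-153 + 2*(-12)²)² = (-153 + 2*144)² = (-153 + 288)² = 135² = 18225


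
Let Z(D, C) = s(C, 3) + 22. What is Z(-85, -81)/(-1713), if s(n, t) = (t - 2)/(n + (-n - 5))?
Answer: -109/8565 ≈ -0.012726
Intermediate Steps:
s(n, t) = ⅖ - t/5 (s(n, t) = (-2 + t)/(n + (-5 - n)) = (-2 + t)/(-5) = (-2 + t)*(-⅕) = ⅖ - t/5)
Z(D, C) = 109/5 (Z(D, C) = (⅖ - ⅕*3) + 22 = (⅖ - ⅗) + 22 = -⅕ + 22 = 109/5)
Z(-85, -81)/(-1713) = (109/5)/(-1713) = (109/5)*(-1/1713) = -109/8565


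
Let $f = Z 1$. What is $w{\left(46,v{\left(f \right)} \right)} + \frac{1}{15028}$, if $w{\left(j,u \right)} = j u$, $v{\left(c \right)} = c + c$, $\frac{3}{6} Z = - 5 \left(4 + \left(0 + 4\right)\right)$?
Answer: $- \frac{110606079}{15028} \approx -7360.0$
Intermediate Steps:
$Z = -80$ ($Z = 2 \left(- 5 \left(4 + \left(0 + 4\right)\right)\right) = 2 \left(- 5 \left(4 + 4\right)\right) = 2 \left(\left(-5\right) 8\right) = 2 \left(-40\right) = -80$)
$f = -80$ ($f = \left(-80\right) 1 = -80$)
$v{\left(c \right)} = 2 c$
$w{\left(46,v{\left(f \right)} \right)} + \frac{1}{15028} = 46 \cdot 2 \left(-80\right) + \frac{1}{15028} = 46 \left(-160\right) + \frac{1}{15028} = -7360 + \frac{1}{15028} = - \frac{110606079}{15028}$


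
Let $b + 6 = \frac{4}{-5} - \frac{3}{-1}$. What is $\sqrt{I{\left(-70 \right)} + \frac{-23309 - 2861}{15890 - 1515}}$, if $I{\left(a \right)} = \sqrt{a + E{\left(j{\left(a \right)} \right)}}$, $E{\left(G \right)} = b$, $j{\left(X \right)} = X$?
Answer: $\frac{\sqrt{-601910 + 198375 i \sqrt{205}}}{575} \approx 1.8656 + 2.3024 i$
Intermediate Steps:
$b = - \frac{19}{5}$ ($b = -6 + \left(\frac{4}{-5} - \frac{3}{-1}\right) = -6 + \left(4 \left(- \frac{1}{5}\right) - -3\right) = -6 + \left(- \frac{4}{5} + 3\right) = -6 + \frac{11}{5} = - \frac{19}{5} \approx -3.8$)
$E{\left(G \right)} = - \frac{19}{5}$
$I{\left(a \right)} = \sqrt{- \frac{19}{5} + a}$ ($I{\left(a \right)} = \sqrt{a - \frac{19}{5}} = \sqrt{- \frac{19}{5} + a}$)
$\sqrt{I{\left(-70 \right)} + \frac{-23309 - 2861}{15890 - 1515}} = \sqrt{\frac{\sqrt{-95 + 25 \left(-70\right)}}{5} + \frac{-23309 - 2861}{15890 - 1515}} = \sqrt{\frac{\sqrt{-95 - 1750}}{5} - \frac{26170}{14375}} = \sqrt{\frac{\sqrt{-1845}}{5} - \frac{5234}{2875}} = \sqrt{\frac{3 i \sqrt{205}}{5} - \frac{5234}{2875}} = \sqrt{- \frac{5234}{2875} + \frac{3 i \sqrt{205}}{5}}$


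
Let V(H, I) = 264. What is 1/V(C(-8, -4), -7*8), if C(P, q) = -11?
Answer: 1/264 ≈ 0.0037879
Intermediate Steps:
1/V(C(-8, -4), -7*8) = 1/264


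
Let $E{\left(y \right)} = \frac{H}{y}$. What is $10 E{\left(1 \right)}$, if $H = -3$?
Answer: $-30$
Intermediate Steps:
$E{\left(y \right)} = - \frac{3}{y}$
$10 E{\left(1 \right)} = 10 \left(- \frac{3}{1}\right) = 10 \left(\left(-3\right) 1\right) = 10 \left(-3\right) = -30$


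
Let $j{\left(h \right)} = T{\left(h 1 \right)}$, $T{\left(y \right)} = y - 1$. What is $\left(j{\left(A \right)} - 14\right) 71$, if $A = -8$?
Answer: $-1633$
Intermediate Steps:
$T{\left(y \right)} = -1 + y$
$j{\left(h \right)} = -1 + h$ ($j{\left(h \right)} = -1 + h 1 = -1 + h$)
$\left(j{\left(A \right)} - 14\right) 71 = \left(\left(-1 - 8\right) - 14\right) 71 = \left(-9 - 14\right) 71 = \left(-23\right) 71 = -1633$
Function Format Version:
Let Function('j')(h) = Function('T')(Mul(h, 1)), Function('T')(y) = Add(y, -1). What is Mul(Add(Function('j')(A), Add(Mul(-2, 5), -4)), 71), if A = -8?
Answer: -1633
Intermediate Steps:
Function('T')(y) = Add(-1, y)
Function('j')(h) = Add(-1, h) (Function('j')(h) = Add(-1, Mul(h, 1)) = Add(-1, h))
Mul(Add(Function('j')(A), Add(Mul(-2, 5), -4)), 71) = Mul(Add(Add(-1, -8), Add(Mul(-2, 5), -4)), 71) = Mul(Add(-9, Add(-10, -4)), 71) = Mul(Add(-9, -14), 71) = Mul(-23, 71) = -1633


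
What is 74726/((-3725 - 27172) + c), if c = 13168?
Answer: -74726/17729 ≈ -4.2149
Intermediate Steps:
74726/((-3725 - 27172) + c) = 74726/((-3725 - 27172) + 13168) = 74726/(-30897 + 13168) = 74726/(-17729) = 74726*(-1/17729) = -74726/17729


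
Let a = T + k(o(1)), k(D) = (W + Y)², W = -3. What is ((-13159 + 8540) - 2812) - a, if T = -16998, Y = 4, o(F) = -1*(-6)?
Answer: 9566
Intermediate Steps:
o(F) = 6
k(D) = 1 (k(D) = (-3 + 4)² = 1² = 1)
a = -16997 (a = -16998 + 1 = -16997)
((-13159 + 8540) - 2812) - a = ((-13159 + 8540) - 2812) - 1*(-16997) = (-4619 - 2812) + 16997 = -7431 + 16997 = 9566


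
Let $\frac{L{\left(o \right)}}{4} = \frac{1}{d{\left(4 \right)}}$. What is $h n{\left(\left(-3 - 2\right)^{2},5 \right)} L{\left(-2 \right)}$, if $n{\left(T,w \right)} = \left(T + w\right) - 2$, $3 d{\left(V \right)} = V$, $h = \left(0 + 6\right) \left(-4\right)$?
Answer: $-2016$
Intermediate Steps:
$h = -24$ ($h = 6 \left(-4\right) = -24$)
$d{\left(V \right)} = \frac{V}{3}$
$L{\left(o \right)} = 3$ ($L{\left(o \right)} = \frac{4}{\frac{1}{3} \cdot 4} = \frac{4}{\frac{4}{3}} = 4 \cdot \frac{3}{4} = 3$)
$n{\left(T,w \right)} = -2 + T + w$
$h n{\left(\left(-3 - 2\right)^{2},5 \right)} L{\left(-2 \right)} = - 24 \left(-2 + \left(-3 - 2\right)^{2} + 5\right) 3 = - 24 \left(-2 + \left(-5\right)^{2} + 5\right) 3 = - 24 \left(-2 + 25 + 5\right) 3 = \left(-24\right) 28 \cdot 3 = \left(-672\right) 3 = -2016$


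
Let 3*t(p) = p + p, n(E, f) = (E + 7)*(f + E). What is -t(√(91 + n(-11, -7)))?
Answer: -2*√163/3 ≈ -8.5114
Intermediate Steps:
n(E, f) = (7 + E)*(E + f)
t(p) = 2*p/3 (t(p) = (p + p)/3 = (2*p)/3 = 2*p/3)
-t(√(91 + n(-11, -7))) = -2*√(91 + ((-11)² + 7*(-11) + 7*(-7) - 11*(-7)))/3 = -2*√(91 + (121 - 77 - 49 + 77))/3 = -2*√(91 + 72)/3 = -2*√163/3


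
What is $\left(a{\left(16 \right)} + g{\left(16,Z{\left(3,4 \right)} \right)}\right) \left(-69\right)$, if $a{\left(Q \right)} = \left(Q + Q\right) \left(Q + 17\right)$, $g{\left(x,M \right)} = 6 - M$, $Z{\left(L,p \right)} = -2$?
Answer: $-73416$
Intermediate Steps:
$a{\left(Q \right)} = 2 Q \left(17 + Q\right)$
$\left(a{\left(16 \right)} + g{\left(16,Z{\left(3,4 \right)} \right)}\right) \left(-69\right) = \left(2 \cdot 16 \left(17 + 16\right) + \left(6 - -2\right)\right) \left(-69\right) = \left(2 \cdot 16 \cdot 33 + \left(6 + 2\right)\right) \left(-69\right) = \left(1056 + 8\right) \left(-69\right) = 1064 \left(-69\right) = -73416$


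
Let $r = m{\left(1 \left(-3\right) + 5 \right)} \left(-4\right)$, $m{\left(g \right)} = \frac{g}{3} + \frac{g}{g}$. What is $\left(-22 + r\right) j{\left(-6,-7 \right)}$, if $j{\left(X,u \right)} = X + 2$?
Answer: $\frac{344}{3} \approx 114.67$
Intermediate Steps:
$m{\left(g \right)} = 1 + \frac{g}{3}$ ($m{\left(g \right)} = g \frac{1}{3} + 1 = \frac{g}{3} + 1 = 1 + \frac{g}{3}$)
$r = - \frac{20}{3}$ ($r = \left(1 + \frac{1 \left(-3\right) + 5}{3}\right) \left(-4\right) = \left(1 + \frac{-3 + 5}{3}\right) \left(-4\right) = \left(1 + \frac{1}{3} \cdot 2\right) \left(-4\right) = \left(1 + \frac{2}{3}\right) \left(-4\right) = \frac{5}{3} \left(-4\right) = - \frac{20}{3} \approx -6.6667$)
$j{\left(X,u \right)} = 2 + X$
$\left(-22 + r\right) j{\left(-6,-7 \right)} = \left(-22 - \frac{20}{3}\right) \left(2 - 6\right) = \left(- \frac{86}{3}\right) \left(-4\right) = \frac{344}{3}$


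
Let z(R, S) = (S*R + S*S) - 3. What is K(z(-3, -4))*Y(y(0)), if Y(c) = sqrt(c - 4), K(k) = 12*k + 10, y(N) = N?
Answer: 620*I ≈ 620.0*I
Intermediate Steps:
z(R, S) = -3 + S**2 + R*S (z(R, S) = (R*S + S**2) - 3 = (S**2 + R*S) - 3 = -3 + S**2 + R*S)
K(k) = 10 + 12*k
Y(c) = sqrt(-4 + c)
K(z(-3, -4))*Y(y(0)) = (10 + 12*(-3 + (-4)**2 - 3*(-4)))*sqrt(-4 + 0) = (10 + 12*(-3 + 16 + 12))*sqrt(-4) = (10 + 12*25)*(2*I) = (10 + 300)*(2*I) = 310*(2*I) = 620*I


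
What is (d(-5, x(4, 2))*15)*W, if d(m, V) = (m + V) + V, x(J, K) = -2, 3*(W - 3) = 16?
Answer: -1125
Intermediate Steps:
W = 25/3 (W = 3 + (⅓)*16 = 3 + 16/3 = 25/3 ≈ 8.3333)
d(m, V) = m + 2*V (d(m, V) = (V + m) + V = m + 2*V)
(d(-5, x(4, 2))*15)*W = ((-5 + 2*(-2))*15)*(25/3) = ((-5 - 4)*15)*(25/3) = -9*15*(25/3) = -135*25/3 = -1125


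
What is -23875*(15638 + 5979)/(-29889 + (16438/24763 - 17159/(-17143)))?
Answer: 8763727738541615/507501428838 ≈ 17268.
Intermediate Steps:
-23875*(15638 + 5979)/(-29889 + (16438/24763 - 17159/(-17143))) = -23875*21617/(-29889 + (16438*(1/24763) - 17159*(-1/17143))) = -23875*21617/(-29889 + (16438/24763 + 17159/17143)) = -23875*21617/(-29889 + 706704951/424512109) = -23875/((-12687535720950/424512109*1/21617)) = -23875/(-12687535720950/9176678260253) = -23875*(-9176678260253/12687535720950) = 8763727738541615/507501428838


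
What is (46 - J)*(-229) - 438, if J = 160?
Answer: 25668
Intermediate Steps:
(46 - J)*(-229) - 438 = (46 - 1*160)*(-229) - 438 = (46 - 160)*(-229) - 438 = -114*(-229) - 438 = 26106 - 438 = 25668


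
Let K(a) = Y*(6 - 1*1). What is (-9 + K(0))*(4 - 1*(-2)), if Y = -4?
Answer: -174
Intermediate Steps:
K(a) = -20 (K(a) = -4*(6 - 1*1) = -4*(6 - 1) = -4*5 = -20)
(-9 + K(0))*(4 - 1*(-2)) = (-9 - 20)*(4 - 1*(-2)) = -29*(4 + 2) = -29*6 = -174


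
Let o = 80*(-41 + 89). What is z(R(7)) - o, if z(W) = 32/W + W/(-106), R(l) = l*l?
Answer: -19943969/5194 ≈ -3839.8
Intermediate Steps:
R(l) = l²
z(W) = 32/W - W/106 (z(W) = 32/W + W*(-1/106) = 32/W - W/106)
o = 3840 (o = 80*48 = 3840)
z(R(7)) - o = (32/(7²) - 1/106*7²) - 1*3840 = (32/49 - 1/106*49) - 3840 = (32*(1/49) - 49/106) - 3840 = (32/49 - 49/106) - 3840 = 991/5194 - 3840 = -19943969/5194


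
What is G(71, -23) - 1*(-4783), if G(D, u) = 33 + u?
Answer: 4793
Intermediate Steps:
G(71, -23) - 1*(-4783) = (33 - 23) - 1*(-4783) = 10 + 4783 = 4793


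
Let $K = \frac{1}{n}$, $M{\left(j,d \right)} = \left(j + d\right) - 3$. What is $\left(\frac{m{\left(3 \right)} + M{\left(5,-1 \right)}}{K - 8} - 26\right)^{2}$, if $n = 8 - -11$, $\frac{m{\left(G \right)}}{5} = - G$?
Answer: $\frac{13395600}{22801} \approx 587.5$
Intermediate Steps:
$m{\left(G \right)} = - 5 G$ ($m{\left(G \right)} = 5 \left(- G\right) = - 5 G$)
$n = 19$ ($n = 8 + 11 = 19$)
$M{\left(j,d \right)} = -3 + d + j$ ($M{\left(j,d \right)} = \left(d + j\right) - 3 = -3 + d + j$)
$K = \frac{1}{19} \approx 0.052632$
$\left(\frac{m{\left(3 \right)} + M{\left(5,-1 \right)}}{K - 8} - 26\right)^{2} = \left(\frac{\left(-5\right) 3 - -1}{\frac{1}{19} - 8} - 26\right)^{2} = \left(\frac{-15 + 1}{- \frac{151}{19}} - 26\right)^{2} = \left(\left(-14\right) \left(- \frac{19}{151}\right) - 26\right)^{2} = \left(\frac{266}{151} - 26\right)^{2} = \left(- \frac{3660}{151}\right)^{2} = \frac{13395600}{22801}$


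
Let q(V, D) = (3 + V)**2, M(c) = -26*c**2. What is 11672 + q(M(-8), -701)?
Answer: 2770593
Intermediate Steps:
11672 + q(M(-8), -701) = 11672 + (3 - 26*(-8)**2)**2 = 11672 + (3 - 26*64)**2 = 11672 + (3 - 1664)**2 = 11672 + (-1661)**2 = 11672 + 2758921 = 2770593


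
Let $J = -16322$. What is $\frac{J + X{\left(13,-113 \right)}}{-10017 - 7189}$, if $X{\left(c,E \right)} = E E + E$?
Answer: $\frac{1833}{8603} \approx 0.21307$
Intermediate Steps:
$X{\left(c,E \right)} = E + E^{2}$ ($X{\left(c,E \right)} = E^{2} + E = E + E^{2}$)
$\frac{J + X{\left(13,-113 \right)}}{-10017 - 7189} = \frac{-16322 - 113 \left(1 - 113\right)}{-10017 - 7189} = \frac{-16322 - -12656}{-17206} = \left(-16322 + 12656\right) \left(- \frac{1}{17206}\right) = \left(-3666\right) \left(- \frac{1}{17206}\right) = \frac{1833}{8603}$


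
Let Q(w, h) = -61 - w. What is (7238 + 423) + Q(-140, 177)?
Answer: 7740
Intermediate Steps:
(7238 + 423) + Q(-140, 177) = (7238 + 423) + (-61 - 1*(-140)) = 7661 + (-61 + 140) = 7661 + 79 = 7740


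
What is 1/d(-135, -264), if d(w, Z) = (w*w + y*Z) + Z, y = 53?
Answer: 1/3969 ≈ 0.00025195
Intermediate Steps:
d(w, Z) = w**2 + 54*Z (d(w, Z) = (w*w + 53*Z) + Z = (w**2 + 53*Z) + Z = w**2 + 54*Z)
1/d(-135, -264) = 1/((-135)**2 + 54*(-264)) = 1/(18225 - 14256) = 1/3969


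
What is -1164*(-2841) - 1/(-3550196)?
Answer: 11740228357105/3550196 ≈ 3.3069e+6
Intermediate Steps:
-1164*(-2841) - 1/(-3550196) = 3306924 - 1*(-1/3550196) = 3306924 + 1/3550196 = 11740228357105/3550196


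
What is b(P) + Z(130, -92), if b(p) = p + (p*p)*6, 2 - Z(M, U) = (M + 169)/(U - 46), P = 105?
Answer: 397555/6 ≈ 66259.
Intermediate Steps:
Z(M, U) = 2 - (169 + M)/(-46 + U) (Z(M, U) = 2 - (M + 169)/(U - 46) = 2 - (169 + M)/(-46 + U))
b(p) = p + 6*p² (b(p) = p + p²*6 = p + 6*p²)
b(P) + Z(130, -92) = 105*(1 + 6*105) + (-261 - 1*130 + 2*(-92))/(-46 - 92) = 105*(1 + 630) + (-261 - 130 - 184)/(-138) = 105*631 - 1/138*(-575) = 66255 + 25/6 = 397555/6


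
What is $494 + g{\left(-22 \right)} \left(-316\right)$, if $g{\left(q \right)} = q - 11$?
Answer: $10922$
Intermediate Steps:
$g{\left(q \right)} = -11 + q$ ($g{\left(q \right)} = q - 11 = -11 + q$)
$494 + g{\left(-22 \right)} \left(-316\right) = 494 + \left(-11 - 22\right) \left(-316\right) = 494 - -10428 = 494 + 10428 = 10922$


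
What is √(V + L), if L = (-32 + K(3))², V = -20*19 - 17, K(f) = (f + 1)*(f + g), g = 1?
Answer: I*√141 ≈ 11.874*I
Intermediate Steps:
K(f) = (1 + f)² (K(f) = (f + 1)*(f + 1) = (1 + f)*(1 + f) = (1 + f)²)
V = -397 (V = -380 - 17 = -397)
L = 256 (L = (-32 + (1 + 3² + 2*3))² = (-32 + (1 + 9 + 6))² = (-32 + 16)² = (-16)² = 256)
√(V + L) = √(-397 + 256) = √(-141) = I*√141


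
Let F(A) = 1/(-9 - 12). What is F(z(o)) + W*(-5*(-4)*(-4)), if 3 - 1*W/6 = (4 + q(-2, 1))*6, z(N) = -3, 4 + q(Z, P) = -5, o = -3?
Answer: -332641/21 ≈ -15840.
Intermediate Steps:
q(Z, P) = -9 (q(Z, P) = -4 - 5 = -9)
F(A) = -1/21 (F(A) = 1/(-21) = -1/21)
W = 198 (W = 18 - 6*(4 - 9)*6 = 18 - (-30)*6 = 18 - 6*(-30) = 18 + 180 = 198)
F(z(o)) + W*(-5*(-4)*(-4)) = -1/21 + 198*(-5*(-4)*(-4)) = -1/21 + 198*(20*(-4)) = -1/21 + 198*(-80) = -1/21 - 15840 = -332641/21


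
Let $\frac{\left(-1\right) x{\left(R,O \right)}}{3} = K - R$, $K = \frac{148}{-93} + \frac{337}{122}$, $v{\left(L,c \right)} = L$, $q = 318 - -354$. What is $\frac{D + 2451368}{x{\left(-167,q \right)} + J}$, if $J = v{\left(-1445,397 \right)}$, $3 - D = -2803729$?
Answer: $- \frac{19874788200}{7373057} \approx -2695.6$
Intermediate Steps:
$D = 2803732$ ($D = 3 - -2803729 = 3 + 2803729 = 2803732$)
$q = 672$ ($q = 318 + 354 = 672$)
$K = \frac{13285}{11346}$ ($K = 148 \left(- \frac{1}{93}\right) + 337 \cdot \frac{1}{122} = - \frac{148}{93} + \frac{337}{122} = \frac{13285}{11346} \approx 1.1709$)
$J = -1445$
$x{\left(R,O \right)} = - \frac{13285}{3782} + 3 R$ ($x{\left(R,O \right)} = - 3 \left(\frac{13285}{11346} - R\right) = - \frac{13285}{3782} + 3 R$)
$\frac{D + 2451368}{x{\left(-167,q \right)} + J} = \frac{2803732 + 2451368}{\left(- \frac{13285}{3782} + 3 \left(-167\right)\right) - 1445} = \frac{5255100}{\left(- \frac{13285}{3782} - 501\right) - 1445} = \frac{5255100}{- \frac{1908067}{3782} - 1445} = \frac{5255100}{- \frac{7373057}{3782}} = 5255100 \left(- \frac{3782}{7373057}\right) = - \frac{19874788200}{7373057}$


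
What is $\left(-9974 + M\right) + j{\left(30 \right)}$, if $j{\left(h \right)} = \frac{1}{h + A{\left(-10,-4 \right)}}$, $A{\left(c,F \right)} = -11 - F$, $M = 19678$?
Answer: $\frac{223193}{23} \approx 9704.0$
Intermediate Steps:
$j{\left(h \right)} = \frac{1}{-7 + h}$ ($j{\left(h \right)} = \frac{1}{h - 7} = \frac{1}{-7 + h}$)
$\left(-9974 + M\right) + j{\left(30 \right)} = \left(-9974 + 19678\right) + \frac{1}{-7 + 30} = 9704 + \frac{1}{23} = \frac{223193}{23}$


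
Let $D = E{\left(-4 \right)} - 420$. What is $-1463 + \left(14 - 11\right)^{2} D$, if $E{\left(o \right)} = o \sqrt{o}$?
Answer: $-5243 - 72 i \approx -5243.0 - 72.0 i$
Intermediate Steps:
$E{\left(o \right)} = o^{\frac{3}{2}}$
$D = -420 - 8 i$ ($D = \left(-4\right)^{\frac{3}{2}} - 420 = - 8 i - 420 = -420 - 8 i \approx -420.0 - 8.0 i$)
$-1463 + \left(14 - 11\right)^{2} D = -1463 + \left(14 - 11\right)^{2} \left(-420 - 8 i\right) = -1463 + 3^{2} \left(-420 - 8 i\right) = -1463 + 9 \left(-420 - 8 i\right) = -1463 - \left(3780 + 72 i\right) = -5243 - 72 i$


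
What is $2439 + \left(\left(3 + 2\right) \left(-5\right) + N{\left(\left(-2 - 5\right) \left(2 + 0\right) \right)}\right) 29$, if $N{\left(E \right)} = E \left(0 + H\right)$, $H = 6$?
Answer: $-722$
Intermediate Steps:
$N{\left(E \right)} = 6 E$ ($N{\left(E \right)} = E \left(0 + 6\right) = E 6 = 6 E$)
$2439 + \left(\left(3 + 2\right) \left(-5\right) + N{\left(\left(-2 - 5\right) \left(2 + 0\right) \right)}\right) 29 = 2439 + \left(\left(3 + 2\right) \left(-5\right) + 6 \left(-2 - 5\right) \left(2 + 0\right)\right) 29 = 2439 + \left(5 \left(-5\right) + 6 \left(\left(-7\right) 2\right)\right) 29 = 2439 + \left(-25 + 6 \left(-14\right)\right) 29 = 2439 + \left(-25 - 84\right) 29 = 2439 - 3161 = -722$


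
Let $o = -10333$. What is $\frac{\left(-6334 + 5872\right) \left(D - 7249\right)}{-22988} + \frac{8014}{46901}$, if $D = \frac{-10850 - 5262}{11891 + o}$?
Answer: $- \frac{460116897481}{3157469122} \approx -145.72$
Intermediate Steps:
$D = - \frac{424}{41}$ ($D = \frac{-10850 - 5262}{11891 - 10333} = - \frac{16112}{1558} = \left(-16112\right) \frac{1}{1558} = - \frac{424}{41} \approx -10.341$)
$\frac{\left(-6334 + 5872\right) \left(D - 7249\right)}{-22988} + \frac{8014}{46901} = \frac{\left(-6334 + 5872\right) \left(- \frac{424}{41} - 7249\right)}{-22988} + \frac{8014}{46901} = \left(-462\right) \left(- \frac{297633}{41}\right) \left(- \frac{1}{22988}\right) + 8014 \cdot \frac{1}{46901} = \frac{137506446}{41} \left(- \frac{1}{22988}\right) + \frac{8014}{46901} = - \frac{9821889}{67322} + \frac{8014}{46901} = - \frac{460116897481}{3157469122}$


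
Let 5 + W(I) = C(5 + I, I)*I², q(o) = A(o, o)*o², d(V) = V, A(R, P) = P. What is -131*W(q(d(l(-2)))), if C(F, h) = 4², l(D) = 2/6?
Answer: 475399/729 ≈ 652.13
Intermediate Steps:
l(D) = ⅓ (l(D) = 2*(⅙) = ⅓)
q(o) = o³ (q(o) = o*o² = o³)
C(F, h) = 16
W(I) = -5 + 16*I²
-131*W(q(d(l(-2)))) = -131*(-5 + 16*((⅓)³)²) = -131*(-5 + 16*(1/27)²) = -131*(-5 + 16*(1/729)) = -131*(-5 + 16/729) = -131*(-3629/729) = 475399/729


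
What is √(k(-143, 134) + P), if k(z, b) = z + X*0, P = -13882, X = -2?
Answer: 5*I*√561 ≈ 118.43*I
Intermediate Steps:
k(z, b) = z (k(z, b) = z - 2*0 = z + 0 = z)
√(k(-143, 134) + P) = √(-143 - 13882) = √(-14025) = 5*I*√561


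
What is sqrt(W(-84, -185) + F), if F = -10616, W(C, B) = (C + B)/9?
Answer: I*sqrt(95813)/3 ≈ 103.18*I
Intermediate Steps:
W(C, B) = B/9 + C/9 (W(C, B) = (B + C)*(1/9) = B/9 + C/9)
sqrt(W(-84, -185) + F) = sqrt(((1/9)*(-185) + (1/9)*(-84)) - 10616) = sqrt((-185/9 - 28/3) - 10616) = sqrt(-269/9 - 10616) = sqrt(-95813/9) = I*sqrt(95813)/3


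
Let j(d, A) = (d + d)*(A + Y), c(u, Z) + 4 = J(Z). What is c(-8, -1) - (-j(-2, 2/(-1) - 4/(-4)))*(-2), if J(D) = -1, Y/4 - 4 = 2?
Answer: 179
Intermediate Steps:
Y = 24 (Y = 16 + 4*2 = 16 + 8 = 24)
c(u, Z) = -5 (c(u, Z) = -4 - 1 = -5)
j(d, A) = 2*d*(24 + A) (j(d, A) = (d + d)*(A + 24) = (2*d)*(24 + A) = 2*d*(24 + A))
c(-8, -1) - (-j(-2, 2/(-1) - 4/(-4)))*(-2) = -5 - (-2*(-2)*(24 + (2/(-1) - 4/(-4))))*(-2) = -5 - (-2*(-2)*(24 + (2*(-1) - 4*(-1/4))))*(-2) = -5 - (-2*(-2)*(24 + (-2 + 1)))*(-2) = -5 - (-2*(-2)*(24 - 1))*(-2) = -5 - (-2*(-2)*23)*(-2) = -5 - (-1*(-92))*(-2) = -5 - 92*(-2) = -5 - 1*(-184) = -5 + 184 = 179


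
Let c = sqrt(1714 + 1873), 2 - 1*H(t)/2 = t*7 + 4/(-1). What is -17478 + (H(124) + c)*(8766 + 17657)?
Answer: -45570730 + 26423*sqrt(3587) ≈ -4.3988e+7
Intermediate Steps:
H(t) = 12 - 14*t (H(t) = 4 - 2*(t*7 + 4/(-1)) = 4 - 2*(7*t + 4*(-1)) = 4 - 2*(7*t - 4) = 4 - 2*(-4 + 7*t) = 4 + (8 - 14*t) = 12 - 14*t)
c = sqrt(3587) ≈ 59.892
-17478 + (H(124) + c)*(8766 + 17657) = -17478 + ((12 - 14*124) + sqrt(3587))*(8766 + 17657) = -17478 + ((12 - 1736) + sqrt(3587))*26423 = -17478 + (-1724 + sqrt(3587))*26423 = -17478 + (-45553252 + 26423*sqrt(3587)) = -45570730 + 26423*sqrt(3587)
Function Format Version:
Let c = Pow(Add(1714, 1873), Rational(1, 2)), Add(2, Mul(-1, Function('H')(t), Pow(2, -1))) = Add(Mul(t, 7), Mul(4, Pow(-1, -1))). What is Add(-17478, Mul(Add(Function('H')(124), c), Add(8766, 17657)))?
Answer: Add(-45570730, Mul(26423, Pow(3587, Rational(1, 2)))) ≈ -4.3988e+7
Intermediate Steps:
Function('H')(t) = Add(12, Mul(-14, t)) (Function('H')(t) = Add(4, Mul(-2, Add(Mul(t, 7), Mul(4, Pow(-1, -1))))) = Add(4, Mul(-2, Add(Mul(7, t), Mul(4, -1)))) = Add(4, Mul(-2, Add(Mul(7, t), -4))) = Add(4, Mul(-2, Add(-4, Mul(7, t)))) = Add(4, Add(8, Mul(-14, t))) = Add(12, Mul(-14, t)))
c = Pow(3587, Rational(1, 2)) ≈ 59.892
Add(-17478, Mul(Add(Function('H')(124), c), Add(8766, 17657))) = Add(-17478, Mul(Add(Add(12, Mul(-14, 124)), Pow(3587, Rational(1, 2))), Add(8766, 17657))) = Add(-17478, Mul(Add(Add(12, -1736), Pow(3587, Rational(1, 2))), 26423)) = Add(-17478, Mul(Add(-1724, Pow(3587, Rational(1, 2))), 26423)) = Add(-17478, Add(-45553252, Mul(26423, Pow(3587, Rational(1, 2))))) = Add(-45570730, Mul(26423, Pow(3587, Rational(1, 2))))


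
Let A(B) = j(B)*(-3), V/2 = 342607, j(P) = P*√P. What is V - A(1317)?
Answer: 685214 + 3951*√1317 ≈ 8.2860e+5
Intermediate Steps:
j(P) = P^(3/2)
V = 685214 (V = 2*342607 = 685214)
A(B) = -3*B^(3/2) (A(B) = B^(3/2)*(-3) = -3*B^(3/2))
V - A(1317) = 685214 - (-3)*1317^(3/2) = 685214 - (-3)*1317*√1317 = 685214 - (-3951)*√1317 = 685214 + 3951*√1317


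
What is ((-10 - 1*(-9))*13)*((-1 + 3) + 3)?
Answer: -65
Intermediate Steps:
((-10 - 1*(-9))*13)*((-1 + 3) + 3) = ((-10 + 9)*13)*(2 + 3) = -1*13*5 = -13*5 = -65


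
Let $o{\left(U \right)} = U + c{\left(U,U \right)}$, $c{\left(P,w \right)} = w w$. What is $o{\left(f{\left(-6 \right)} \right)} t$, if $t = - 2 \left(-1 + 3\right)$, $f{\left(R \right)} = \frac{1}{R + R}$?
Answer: $\frac{11}{36} \approx 0.30556$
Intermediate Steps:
$c{\left(P,w \right)} = w^{2}$
$f{\left(R \right)} = \frac{1}{2 R}$
$o{\left(U \right)} = U + U^{2}$
$t = -4$ ($t = \left(-2\right) 2 = -4$)
$o{\left(f{\left(-6 \right)} \right)} t = \frac{1}{2 \left(-6\right)} \left(1 + \frac{1}{2 \left(-6\right)}\right) \left(-4\right) = \frac{1}{2} \left(- \frac{1}{6}\right) \left(1 + \frac{1}{2} \left(- \frac{1}{6}\right)\right) \left(-4\right) = - \frac{1 - \frac{1}{12}}{12} \left(-4\right) = \left(- \frac{1}{12}\right) \frac{11}{12} \left(-4\right) = \left(- \frac{11}{144}\right) \left(-4\right) = \frac{11}{36}$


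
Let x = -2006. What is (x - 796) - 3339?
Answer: -6141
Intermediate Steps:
(x - 796) - 3339 = (-2006 - 796) - 3339 = -2802 - 3339 = -6141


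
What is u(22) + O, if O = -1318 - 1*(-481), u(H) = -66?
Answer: -903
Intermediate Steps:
O = -837 (O = -1318 + 481 = -837)
u(22) + O = -66 - 837 = -903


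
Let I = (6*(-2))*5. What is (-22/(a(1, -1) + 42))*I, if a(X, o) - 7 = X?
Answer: 132/5 ≈ 26.400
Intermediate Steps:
a(X, o) = 7 + X
I = -60 (I = -12*5 = -60)
(-22/(a(1, -1) + 42))*I = (-22/((7 + 1) + 42))*(-60) = (-22/(8 + 42))*(-60) = (-22/50)*(-60) = ((1/50)*(-22))*(-60) = -11/25*(-60) = 132/5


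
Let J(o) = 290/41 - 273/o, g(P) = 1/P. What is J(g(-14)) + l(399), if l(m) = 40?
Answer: 158632/41 ≈ 3869.1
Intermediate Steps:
J(o) = 290/41 - 273/o (J(o) = 290*(1/41) - 273/o = 290/41 - 273/o)
J(g(-14)) + l(399) = (290/41 - 273/(1/(-14))) + 40 = (290/41 - 273/(-1/14)) + 40 = (290/41 - 273*(-14)) + 40 = (290/41 + 3822) + 40 = 156992/41 + 40 = 158632/41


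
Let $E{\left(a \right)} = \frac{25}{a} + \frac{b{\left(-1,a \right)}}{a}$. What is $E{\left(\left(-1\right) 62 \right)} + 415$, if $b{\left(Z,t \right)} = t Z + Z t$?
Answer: $\frac{25581}{62} \approx 412.6$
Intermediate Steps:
$b{\left(Z,t \right)} = 2 Z t$ ($b{\left(Z,t \right)} = Z t + Z t = 2 Z t$)
$E{\left(a \right)} = -2 + \frac{25}{a}$ ($E{\left(a \right)} = \frac{25}{a} + \frac{2 \left(-1\right) a}{a} = \frac{25}{a} + \frac{\left(-2\right) a}{a} = \frac{25}{a} - 2 = -2 + \frac{25}{a}$)
$E{\left(\left(-1\right) 62 \right)} + 415 = \left(-2 + \frac{25}{\left(-1\right) 62}\right) + 415 = \left(-2 + \frac{25}{-62}\right) + 415 = \left(-2 + 25 \left(- \frac{1}{62}\right)\right) + 415 = \left(-2 - \frac{25}{62}\right) + 415 = - \frac{149}{62} + 415 = \frac{25581}{62}$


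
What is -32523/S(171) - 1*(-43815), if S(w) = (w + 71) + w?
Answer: 18063072/413 ≈ 43736.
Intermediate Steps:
S(w) = 71 + 2*w (S(w) = (71 + w) + w = 71 + 2*w)
-32523/S(171) - 1*(-43815) = -32523/(71 + 2*171) - 1*(-43815) = -32523/(71 + 342) + 43815 = -32523/413 + 43815 = 18063072/413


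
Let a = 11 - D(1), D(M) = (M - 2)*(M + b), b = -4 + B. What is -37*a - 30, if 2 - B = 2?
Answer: -326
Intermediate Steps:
B = 0 (B = 2 - 1*2 = 2 - 2 = 0)
b = -4 (b = -4 + 0 = -4)
D(M) = (-4 + M)*(-2 + M) (D(M) = (M - 2)*(M - 4) = (-2 + M)*(-4 + M) = (-4 + M)*(-2 + M))
a = 8 (a = 11 - (8 + 1² - 6*1) = 11 - (8 + 1 - 6) = 11 - 1*3 = 11 - 3 = 8)
-37*a - 30 = -37*8 - 30 = -296 - 30 = -326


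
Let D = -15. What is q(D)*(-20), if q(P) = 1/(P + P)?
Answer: ⅔ ≈ 0.66667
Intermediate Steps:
q(P) = 1/(2*P)
q(D)*(-20) = ((½)/(-15))*(-20) = ((½)*(-1/15))*(-20) = -1/30*(-20) = ⅔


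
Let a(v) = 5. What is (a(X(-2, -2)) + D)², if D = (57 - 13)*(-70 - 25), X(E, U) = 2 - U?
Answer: 17430625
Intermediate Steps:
D = -4180 (D = 44*(-95) = -4180)
(a(X(-2, -2)) + D)² = (5 - 4180)² = (-4175)² = 17430625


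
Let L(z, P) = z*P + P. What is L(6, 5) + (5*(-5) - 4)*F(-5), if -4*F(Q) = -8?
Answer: -23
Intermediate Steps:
F(Q) = 2 (F(Q) = -¼*(-8) = 2)
L(z, P) = P + P*z (L(z, P) = P*z + P = P + P*z)
L(6, 5) + (5*(-5) - 4)*F(-5) = 5*(1 + 6) + (5*(-5) - 4)*2 = 5*7 + (-25 - 4)*2 = 35 - 29*2 = 35 - 58 = -23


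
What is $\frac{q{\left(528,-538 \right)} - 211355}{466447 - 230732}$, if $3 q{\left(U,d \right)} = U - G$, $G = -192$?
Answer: $- \frac{42223}{47143} \approx -0.89564$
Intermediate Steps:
$q{\left(U,d \right)} = 64 + \frac{U}{3}$ ($q{\left(U,d \right)} = \frac{U - -192}{3} = \frac{U + 192}{3} = \frac{192 + U}{3} = 64 + \frac{U}{3}$)
$\frac{q{\left(528,-538 \right)} - 211355}{466447 - 230732} = \frac{\left(64 + \frac{1}{3} \cdot 528\right) - 211355}{466447 - 230732} = \frac{\left(64 + 176\right) - 211355}{235715} = \left(240 - 211355\right) \frac{1}{235715} = \left(-211115\right) \frac{1}{235715} = - \frac{42223}{47143}$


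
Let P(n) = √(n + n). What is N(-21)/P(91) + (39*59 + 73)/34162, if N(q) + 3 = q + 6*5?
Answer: 1187/17081 + 3*√182/91 ≈ 0.51424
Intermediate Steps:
N(q) = 27 + q (N(q) = -3 + (q + 6*5) = -3 + (q + 30) = -3 + (30 + q) = 27 + q)
P(n) = √2*√n (P(n) = √(2*n) = √2*√n)
N(-21)/P(91) + (39*59 + 73)/34162 = (27 - 21)/((√2*√91)) + (39*59 + 73)/34162 = 6/(√182) + (2301 + 73)*(1/34162) = 6*(√182/182) + 2374*(1/34162) = 3*√182/91 + 1187/17081 = 1187/17081 + 3*√182/91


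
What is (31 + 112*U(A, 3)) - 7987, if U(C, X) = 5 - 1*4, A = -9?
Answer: -7844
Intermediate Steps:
U(C, X) = 1 (U(C, X) = 5 - 4 = 1)
(31 + 112*U(A, 3)) - 7987 = (31 + 112*1) - 7987 = (31 + 112) - 7987 = 143 - 7987 = -7844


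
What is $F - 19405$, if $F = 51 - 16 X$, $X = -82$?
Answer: $-18042$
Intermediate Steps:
$F = 1363$ ($F = 51 - -1312 = 51 + 1312 = 1363$)
$F - 19405 = 1363 - 19405 = -18042$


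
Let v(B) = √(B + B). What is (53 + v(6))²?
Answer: 2821 + 212*√3 ≈ 3188.2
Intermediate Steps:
v(B) = √2*√B (v(B) = √(2*B) = √2*√B)
(53 + v(6))² = (53 + √2*√6)² = (53 + 2*√3)²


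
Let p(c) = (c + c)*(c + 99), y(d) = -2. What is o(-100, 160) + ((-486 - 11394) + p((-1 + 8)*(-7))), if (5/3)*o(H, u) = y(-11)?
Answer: -83906/5 ≈ -16781.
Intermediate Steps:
o(H, u) = -6/5 (o(H, u) = (⅗)*(-2) = -6/5)
p(c) = 2*c*(99 + c) (p(c) = (2*c)*(99 + c) = 2*c*(99 + c))
o(-100, 160) + ((-486 - 11394) + p((-1 + 8)*(-7))) = -6/5 + ((-486 - 11394) + 2*((-1 + 8)*(-7))*(99 + (-1 + 8)*(-7))) = -6/5 + (-11880 + 2*(7*(-7))*(99 + 7*(-7))) = -6/5 + (-11880 + 2*(-49)*(99 - 49)) = -6/5 + (-11880 + 2*(-49)*50) = -6/5 + (-11880 - 4900) = -6/5 - 16780 = -83906/5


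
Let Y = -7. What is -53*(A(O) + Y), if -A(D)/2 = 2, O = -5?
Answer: 583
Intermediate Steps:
A(D) = -4 (A(D) = -2*2 = -4)
-53*(A(O) + Y) = -53*(-4 - 7) = -53*(-11) = 583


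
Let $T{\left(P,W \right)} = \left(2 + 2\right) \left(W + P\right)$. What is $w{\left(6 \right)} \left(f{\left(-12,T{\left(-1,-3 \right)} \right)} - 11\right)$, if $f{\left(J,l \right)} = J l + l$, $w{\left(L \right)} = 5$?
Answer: $825$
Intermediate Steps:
$T{\left(P,W \right)} = 4 P + 4 W$ ($T{\left(P,W \right)} = 4 \left(P + W\right) = 4 P + 4 W$)
$f{\left(J,l \right)} = l + J l$
$w{\left(6 \right)} \left(f{\left(-12,T{\left(-1,-3 \right)} \right)} - 11\right) = 5 \left(\left(4 \left(-1\right) + 4 \left(-3\right)\right) \left(1 - 12\right) - 11\right) = 5 \left(\left(-4 - 12\right) \left(-11\right) - 11\right) = 5 \left(\left(-16\right) \left(-11\right) - 11\right) = 5 \left(176 - 11\right) = 5 \cdot 165 = 825$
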